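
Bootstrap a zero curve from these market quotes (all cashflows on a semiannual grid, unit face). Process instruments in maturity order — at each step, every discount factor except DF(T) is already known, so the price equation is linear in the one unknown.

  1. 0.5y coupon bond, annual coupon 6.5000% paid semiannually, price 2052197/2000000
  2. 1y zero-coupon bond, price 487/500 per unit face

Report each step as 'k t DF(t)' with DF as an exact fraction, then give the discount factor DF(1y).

1 1/2 4969/5000
2 1 487/500
DF(1y) = 487/500 ≈ 0.974000

step 1 [0.5y] bond c/2=13/400: DF=(2052197/2000000 − 13/400·(0))/(1+13/400) = 4969/5000 ≈ 0.993800
step 2 [1y] zero: DF = P = 487/500 ≈ 0.974000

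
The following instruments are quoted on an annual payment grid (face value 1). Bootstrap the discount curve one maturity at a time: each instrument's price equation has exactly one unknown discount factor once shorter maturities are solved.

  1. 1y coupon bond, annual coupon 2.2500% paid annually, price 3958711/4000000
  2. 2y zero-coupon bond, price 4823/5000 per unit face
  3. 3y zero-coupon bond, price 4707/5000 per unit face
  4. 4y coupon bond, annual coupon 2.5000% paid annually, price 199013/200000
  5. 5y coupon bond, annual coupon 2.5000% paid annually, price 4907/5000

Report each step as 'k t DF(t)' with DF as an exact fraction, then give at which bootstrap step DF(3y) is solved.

1 1 9679/10000
2 2 4823/5000
3 3 4707/5000
4 4 9007/10000
5 5 4327/5000
DF(3y) is solved at step 3

step 1 [1y] bond c/1=9/400: DF=(3958711/4000000 − 9/400·(0))/(1+9/400) = 9679/10000 ≈ 0.967900
step 2 [2y] zero: DF = P = 4823/5000 ≈ 0.964600
step 3 [3y] zero: DF = P = 4707/5000 ≈ 0.941400
step 4 [4y] bond c/1=1/40: DF=(199013/200000 − 1/40·(0.967900+0.964600+0.941400))/(1+1/40) = 9007/10000 ≈ 0.900700
step 5 [5y] bond c/1=1/40: DF=(4907/5000 − 1/40·(0.967900+0.964600+0.941400+0.900700))/(1+1/40) = 4327/5000 ≈ 0.865400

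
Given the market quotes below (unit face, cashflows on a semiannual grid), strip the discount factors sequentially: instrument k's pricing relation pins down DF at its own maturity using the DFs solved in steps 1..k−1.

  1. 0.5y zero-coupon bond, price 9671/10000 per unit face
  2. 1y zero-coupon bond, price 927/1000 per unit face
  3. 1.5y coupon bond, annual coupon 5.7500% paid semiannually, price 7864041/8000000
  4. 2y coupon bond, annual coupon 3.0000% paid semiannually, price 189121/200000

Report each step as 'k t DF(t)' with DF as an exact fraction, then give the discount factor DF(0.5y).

step 1 [0.5y] zero: DF = P = 9671/10000 ≈ 0.967100
step 2 [1y] zero: DF = P = 927/1000 ≈ 0.927000
step 3 [1.5y] bond c/2=23/800: DF=(7864041/8000000 − 23/800·(0.967100+0.927000))/(1+23/800) = 4513/5000 ≈ 0.902600
step 4 [2y] bond c/2=3/200: DF=(189121/200000 − 3/200·(0.967100+0.927000+0.902600))/(1+3/200) = 8903/10000 ≈ 0.890300

1 1/2 9671/10000
2 1 927/1000
3 3/2 4513/5000
4 2 8903/10000
DF(0.5y) = 9671/10000 ≈ 0.967100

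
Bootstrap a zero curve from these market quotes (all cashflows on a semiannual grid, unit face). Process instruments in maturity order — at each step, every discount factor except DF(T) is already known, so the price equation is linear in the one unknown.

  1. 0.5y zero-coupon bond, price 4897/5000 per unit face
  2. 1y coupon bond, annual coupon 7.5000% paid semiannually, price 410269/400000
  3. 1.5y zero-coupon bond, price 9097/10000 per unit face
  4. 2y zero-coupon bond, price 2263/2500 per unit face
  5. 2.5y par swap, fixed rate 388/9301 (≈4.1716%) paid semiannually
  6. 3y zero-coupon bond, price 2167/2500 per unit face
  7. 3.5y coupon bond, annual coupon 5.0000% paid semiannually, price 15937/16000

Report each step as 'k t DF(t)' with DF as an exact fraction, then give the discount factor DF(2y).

1 1/2 4897/5000
2 1 2383/2500
3 3/2 9097/10000
4 2 2263/2500
5 5/2 903/1000
6 3 2167/2500
7 7/2 2093/2500
DF(2y) = 2263/2500 ≈ 0.905200

step 1 [0.5y] zero: DF = P = 4897/5000 ≈ 0.979400
step 2 [1y] bond c/2=3/80: DF=(410269/400000 − 3/80·(0.979400))/(1+3/80) = 2383/2500 ≈ 0.953200
step 3 [1.5y] zero: DF = P = 9097/10000 ≈ 0.909700
step 4 [2y] zero: DF = P = 2263/2500 ≈ 0.905200
step 5 [2.5y] swap r/2=194/9301: DF=(1 − 194/9301·(0.979400+0.953200+0.909700+0.905200))/(1+194/9301) = 903/1000 ≈ 0.903000
step 6 [3y] zero: DF = P = 2167/2500 ≈ 0.866800
step 7 [3.5y] bond c/2=1/40: DF=(15937/16000 − 1/40·(0.979400+0.953200+0.909700+0.905200+0.903000+0.866800))/(1+1/40) = 2093/2500 ≈ 0.837200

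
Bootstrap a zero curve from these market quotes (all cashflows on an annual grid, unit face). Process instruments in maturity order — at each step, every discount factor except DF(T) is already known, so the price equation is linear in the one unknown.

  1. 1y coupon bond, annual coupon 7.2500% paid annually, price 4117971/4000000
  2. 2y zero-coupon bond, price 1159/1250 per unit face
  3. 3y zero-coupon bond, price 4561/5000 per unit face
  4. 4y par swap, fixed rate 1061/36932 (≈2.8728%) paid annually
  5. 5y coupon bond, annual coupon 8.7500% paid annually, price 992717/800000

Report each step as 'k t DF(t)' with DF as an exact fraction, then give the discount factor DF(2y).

1 1 9599/10000
2 2 1159/1250
3 3 4561/5000
4 4 8939/10000
5 5 8439/10000
DF(2y) = 1159/1250 ≈ 0.927200

step 1 [1y] bond c/1=29/400: DF=(4117971/4000000 − 29/400·(0))/(1+29/400) = 9599/10000 ≈ 0.959900
step 2 [2y] zero: DF = P = 1159/1250 ≈ 0.927200
step 3 [3y] zero: DF = P = 4561/5000 ≈ 0.912200
step 4 [4y] swap r/1=1061/36932: DF=(1 − 1061/36932·(0.959900+0.927200+0.912200))/(1+1061/36932) = 8939/10000 ≈ 0.893900
step 5 [5y] bond c/1=7/80: DF=(992717/800000 − 7/80·(0.959900+0.927200+0.912200+0.893900))/(1+7/80) = 8439/10000 ≈ 0.843900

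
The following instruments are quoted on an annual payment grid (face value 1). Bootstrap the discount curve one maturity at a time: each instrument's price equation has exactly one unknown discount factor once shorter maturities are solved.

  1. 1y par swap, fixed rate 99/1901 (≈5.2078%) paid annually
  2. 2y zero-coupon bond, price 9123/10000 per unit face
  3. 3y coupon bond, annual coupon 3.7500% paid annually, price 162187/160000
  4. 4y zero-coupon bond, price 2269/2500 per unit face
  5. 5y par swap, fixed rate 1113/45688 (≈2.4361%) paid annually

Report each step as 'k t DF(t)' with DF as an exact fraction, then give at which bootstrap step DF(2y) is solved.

step 1 [1y] swap r/1=99/1901: DF=(1 − 99/1901·(0))/(1+99/1901) = 1901/2000 ≈ 0.950500
step 2 [2y] zero: DF = P = 9123/10000 ≈ 0.912300
step 3 [3y] bond c/1=3/80: DF=(162187/160000 − 3/80·(0.950500+0.912300))/(1+3/80) = 9097/10000 ≈ 0.909700
step 4 [4y] zero: DF = P = 2269/2500 ≈ 0.907600
step 5 [5y] swap r/1=1113/45688: DF=(1 − 1113/45688·(0.950500+0.912300+0.909700+0.907600))/(1+1113/45688) = 8887/10000 ≈ 0.888700

1 1 1901/2000
2 2 9123/10000
3 3 9097/10000
4 4 2269/2500
5 5 8887/10000
DF(2y) is solved at step 2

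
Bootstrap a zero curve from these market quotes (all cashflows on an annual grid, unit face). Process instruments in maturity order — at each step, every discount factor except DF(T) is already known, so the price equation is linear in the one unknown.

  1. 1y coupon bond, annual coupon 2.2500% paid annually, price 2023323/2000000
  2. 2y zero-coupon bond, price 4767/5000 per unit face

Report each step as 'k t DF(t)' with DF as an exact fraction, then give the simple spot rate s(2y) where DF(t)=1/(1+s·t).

step 1 [1y] bond c/1=9/400: DF=(2023323/2000000 − 9/400·(0))/(1+9/400) = 4947/5000 ≈ 0.989400
step 2 [2y] zero: DF = P = 4767/5000 ≈ 0.953400

1 1 4947/5000
2 2 4767/5000
s(2y) = (1/(4767/5000) − 1)/(2) = 233/9534 ≈ 2.4439%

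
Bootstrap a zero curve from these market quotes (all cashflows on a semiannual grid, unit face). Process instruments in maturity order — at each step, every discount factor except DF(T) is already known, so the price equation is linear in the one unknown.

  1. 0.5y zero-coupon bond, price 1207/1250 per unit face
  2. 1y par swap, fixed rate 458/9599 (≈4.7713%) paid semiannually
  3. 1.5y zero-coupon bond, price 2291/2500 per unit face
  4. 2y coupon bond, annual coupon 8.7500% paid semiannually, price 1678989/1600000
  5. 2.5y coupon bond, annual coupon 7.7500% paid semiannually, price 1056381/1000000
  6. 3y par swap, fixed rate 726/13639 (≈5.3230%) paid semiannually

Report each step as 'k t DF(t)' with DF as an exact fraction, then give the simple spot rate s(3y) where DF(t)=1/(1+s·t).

step 1 [0.5y] zero: DF = P = 1207/1250 ≈ 0.965600
step 2 [1y] swap r/2=229/9599: DF=(1 − 229/9599·(0.965600))/(1+229/9599) = 4771/5000 ≈ 0.954200
step 3 [1.5y] zero: DF = P = 2291/2500 ≈ 0.916400
step 4 [2y] bond c/2=7/160: DF=(1678989/1600000 − 7/160·(0.965600+0.954200+0.916400))/(1+7/160) = 1773/2000 ≈ 0.886500
step 5 [2.5y] bond c/2=31/800: DF=(1056381/1000000 − 31/800·(0.965600+0.954200+0.916400+0.886500))/(1+31/800) = 8781/10000 ≈ 0.878100
step 6 [3y] swap r/2=363/13639: DF=(1 − 363/13639·(0.965600+0.954200+0.916400+0.886500+0.878100))/(1+363/13639) = 2137/2500 ≈ 0.854800

1 1/2 1207/1250
2 1 4771/5000
3 3/2 2291/2500
4 2 1773/2000
5 5/2 8781/10000
6 3 2137/2500
s(3y) = (1/(2137/2500) − 1)/(3) = 121/2137 ≈ 5.6621%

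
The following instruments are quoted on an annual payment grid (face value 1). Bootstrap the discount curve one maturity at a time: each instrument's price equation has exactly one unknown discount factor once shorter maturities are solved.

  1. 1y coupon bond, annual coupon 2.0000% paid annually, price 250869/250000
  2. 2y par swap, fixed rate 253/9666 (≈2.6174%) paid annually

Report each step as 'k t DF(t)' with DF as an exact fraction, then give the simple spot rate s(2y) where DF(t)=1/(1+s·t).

step 1 [1y] bond c/1=1/50: DF=(250869/250000 − 1/50·(0))/(1+1/50) = 4919/5000 ≈ 0.983800
step 2 [2y] swap r/1=253/9666: DF=(1 − 253/9666·(0.983800))/(1+253/9666) = 4747/5000 ≈ 0.949400

1 1 4919/5000
2 2 4747/5000
s(2y) = (1/(4747/5000) − 1)/(2) = 253/9494 ≈ 2.6648%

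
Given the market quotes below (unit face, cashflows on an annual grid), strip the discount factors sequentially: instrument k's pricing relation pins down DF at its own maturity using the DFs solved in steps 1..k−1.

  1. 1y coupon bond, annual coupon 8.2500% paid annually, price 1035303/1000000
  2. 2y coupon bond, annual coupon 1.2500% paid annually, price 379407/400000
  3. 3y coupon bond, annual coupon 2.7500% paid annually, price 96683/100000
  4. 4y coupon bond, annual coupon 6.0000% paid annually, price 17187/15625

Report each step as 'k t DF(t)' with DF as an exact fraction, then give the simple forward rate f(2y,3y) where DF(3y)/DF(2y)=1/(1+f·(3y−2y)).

step 1 [1y] bond c/1=33/400: DF=(1035303/1000000 − 33/400·(0))/(1+33/400) = 2391/2500 ≈ 0.956400
step 2 [2y] bond c/1=1/80: DF=(379407/400000 − 1/80·(0.956400))/(1+1/80) = 37/40 ≈ 0.925000
step 3 [3y] bond c/1=11/400: DF=(96683/100000 − 11/400·(0.956400+0.925000))/(1+11/400) = 4453/5000 ≈ 0.890600
step 4 [4y] bond c/1=3/50: DF=(17187/15625 − 3/50·(0.956400+0.925000+0.890600))/(1+3/50) = 1101/1250 ≈ 0.880800

1 1 2391/2500
2 2 37/40
3 3 4453/5000
4 4 1101/1250
f(2y,3y) = ((37/40)/(4453/5000) − 1)/(1) = 172/4453 ≈ 3.8626%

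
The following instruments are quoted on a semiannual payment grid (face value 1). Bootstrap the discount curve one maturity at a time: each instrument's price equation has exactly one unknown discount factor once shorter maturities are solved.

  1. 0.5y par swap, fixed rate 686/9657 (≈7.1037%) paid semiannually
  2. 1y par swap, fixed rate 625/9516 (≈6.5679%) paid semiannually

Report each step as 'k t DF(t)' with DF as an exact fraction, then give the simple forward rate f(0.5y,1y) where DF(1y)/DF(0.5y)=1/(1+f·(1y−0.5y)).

step 1 [0.5y] swap r/2=343/9657: DF=(1 − 343/9657·(0))/(1+343/9657) = 9657/10000 ≈ 0.965700
step 2 [1y] swap r/2=625/19032: DF=(1 − 625/19032·(0.965700))/(1+625/19032) = 15/16 ≈ 0.937500

1 1/2 9657/10000
2 1 15/16
f(0.5y,1y) = ((9657/10000)/(15/16) − 1)/(1/2) = 188/3125 ≈ 6.0160%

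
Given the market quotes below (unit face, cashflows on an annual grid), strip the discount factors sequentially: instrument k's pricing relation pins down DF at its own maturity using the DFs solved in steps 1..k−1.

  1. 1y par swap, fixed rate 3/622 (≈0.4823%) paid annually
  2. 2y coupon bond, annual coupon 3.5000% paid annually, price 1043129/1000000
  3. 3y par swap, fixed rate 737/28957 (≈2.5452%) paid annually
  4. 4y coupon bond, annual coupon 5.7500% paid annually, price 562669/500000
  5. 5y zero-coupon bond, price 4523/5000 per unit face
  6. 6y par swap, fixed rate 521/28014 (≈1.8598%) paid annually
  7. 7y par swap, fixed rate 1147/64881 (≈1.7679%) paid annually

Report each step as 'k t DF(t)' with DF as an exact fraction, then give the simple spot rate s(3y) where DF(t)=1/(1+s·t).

1 1 622/625
2 2 4871/5000
3 3 9263/10000
4 4 9067/10000
5 5 4523/5000
6 6 4479/5000
7 7 8853/10000
s(3y) = (1/(9263/10000) − 1)/(3) = 737/27789 ≈ 2.6521%

step 1 [1y] swap r/1=3/622: DF=(1 − 3/622·(0))/(1+3/622) = 622/625 ≈ 0.995200
step 2 [2y] bond c/1=7/200: DF=(1043129/1000000 − 7/200·(0.995200))/(1+7/200) = 4871/5000 ≈ 0.974200
step 3 [3y] swap r/1=737/28957: DF=(1 − 737/28957·(0.995200+0.974200))/(1+737/28957) = 9263/10000 ≈ 0.926300
step 4 [4y] bond c/1=23/400: DF=(562669/500000 − 23/400·(0.995200+0.974200+0.926300))/(1+23/400) = 9067/10000 ≈ 0.906700
step 5 [5y] zero: DF = P = 4523/5000 ≈ 0.904600
step 6 [6y] swap r/1=521/28014: DF=(1 − 521/28014·(0.995200+0.974200+0.926300+0.906700+0.904600))/(1+521/28014) = 4479/5000 ≈ 0.895800
step 7 [7y] swap r/1=1147/64881: DF=(1 − 1147/64881·(0.995200+0.974200+0.926300+0.906700+0.904600+0.895800))/(1+1147/64881) = 8853/10000 ≈ 0.885300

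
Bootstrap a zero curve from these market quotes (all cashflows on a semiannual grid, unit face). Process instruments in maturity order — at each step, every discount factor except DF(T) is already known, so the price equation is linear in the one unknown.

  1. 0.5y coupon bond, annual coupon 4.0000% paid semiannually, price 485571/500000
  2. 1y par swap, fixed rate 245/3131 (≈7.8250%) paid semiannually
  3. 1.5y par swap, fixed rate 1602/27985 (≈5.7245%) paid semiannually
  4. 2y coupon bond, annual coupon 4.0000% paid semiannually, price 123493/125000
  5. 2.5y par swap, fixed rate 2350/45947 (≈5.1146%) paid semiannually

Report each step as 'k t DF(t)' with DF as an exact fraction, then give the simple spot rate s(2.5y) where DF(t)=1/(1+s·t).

step 1 [0.5y] bond c/2=1/50: DF=(485571/500000 − 1/50·(0))/(1+1/50) = 9521/10000 ≈ 0.952100
step 2 [1y] swap r/2=245/6262: DF=(1 − 245/6262·(0.952100))/(1+245/6262) = 1853/2000 ≈ 0.926500
step 3 [1.5y] swap r/2=801/27985: DF=(1 − 801/27985·(0.952100+0.926500))/(1+801/27985) = 9199/10000 ≈ 0.919900
step 4 [2y] bond c/2=1/50: DF=(123493/125000 − 1/50·(0.952100+0.926500+0.919900))/(1+1/50) = 9137/10000 ≈ 0.913700
step 5 [2.5y] swap r/2=1175/45947: DF=(1 − 1175/45947·(0.952100+0.926500+0.919900+0.913700))/(1+1175/45947) = 353/400 ≈ 0.882500

1 1/2 9521/10000
2 1 1853/2000
3 3/2 9199/10000
4 2 9137/10000
5 5/2 353/400
s(2.5y) = (1/(353/400) − 1)/(5/2) = 94/1765 ≈ 5.3258%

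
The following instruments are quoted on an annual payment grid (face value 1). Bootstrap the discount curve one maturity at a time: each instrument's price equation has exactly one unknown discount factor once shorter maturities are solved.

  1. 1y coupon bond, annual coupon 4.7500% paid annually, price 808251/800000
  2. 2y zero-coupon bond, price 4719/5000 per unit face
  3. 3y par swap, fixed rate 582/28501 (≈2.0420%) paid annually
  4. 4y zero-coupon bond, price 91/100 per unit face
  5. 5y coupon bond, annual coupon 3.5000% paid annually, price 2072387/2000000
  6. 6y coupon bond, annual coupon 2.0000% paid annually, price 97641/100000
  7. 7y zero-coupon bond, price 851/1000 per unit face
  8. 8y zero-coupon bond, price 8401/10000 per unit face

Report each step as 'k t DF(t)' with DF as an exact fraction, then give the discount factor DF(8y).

step 1 [1y] bond c/1=19/400: DF=(808251/800000 − 19/400·(0))/(1+19/400) = 1929/2000 ≈ 0.964500
step 2 [2y] zero: DF = P = 4719/5000 ≈ 0.943800
step 3 [3y] swap r/1=582/28501: DF=(1 − 582/28501·(0.964500+0.943800))/(1+582/28501) = 4709/5000 ≈ 0.941800
step 4 [4y] zero: DF = P = 91/100 ≈ 0.910000
step 5 [5y] bond c/1=7/200: DF=(2072387/2000000 − 7/200·(0.964500+0.943800+0.941800+0.910000))/(1+7/200) = 437/500 ≈ 0.874000
step 6 [6y] bond c/1=1/50: DF=(97641/100000 − 1/50·(0.964500+0.943800+0.941800+0.910000+0.874000))/(1+1/50) = 1083/1250 ≈ 0.866400
step 7 [7y] zero: DF = P = 851/1000 ≈ 0.851000
step 8 [8y] zero: DF = P = 8401/10000 ≈ 0.840100

1 1 1929/2000
2 2 4719/5000
3 3 4709/5000
4 4 91/100
5 5 437/500
6 6 1083/1250
7 7 851/1000
8 8 8401/10000
DF(8y) = 8401/10000 ≈ 0.840100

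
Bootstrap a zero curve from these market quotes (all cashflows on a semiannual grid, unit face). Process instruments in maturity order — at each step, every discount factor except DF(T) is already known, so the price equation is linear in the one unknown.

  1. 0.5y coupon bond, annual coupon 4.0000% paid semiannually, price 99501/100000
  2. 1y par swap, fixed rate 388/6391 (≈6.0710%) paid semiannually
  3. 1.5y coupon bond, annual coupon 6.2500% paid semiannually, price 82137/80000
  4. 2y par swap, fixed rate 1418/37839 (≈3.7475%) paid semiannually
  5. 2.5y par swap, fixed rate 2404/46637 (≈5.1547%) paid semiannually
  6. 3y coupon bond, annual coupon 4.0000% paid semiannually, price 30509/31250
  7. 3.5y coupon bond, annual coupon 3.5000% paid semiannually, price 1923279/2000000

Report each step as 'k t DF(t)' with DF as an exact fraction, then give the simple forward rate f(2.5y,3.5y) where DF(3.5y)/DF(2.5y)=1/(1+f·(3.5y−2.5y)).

1 1/2 1951/2000
2 1 4709/5000
3 3/2 15/16
4 2 9291/10000
5 5/2 4399/5000
6 3 8657/10000
7 7/2 17/20
f(2.5y,3.5y) = ((4399/5000)/(17/20) − 1)/(1) = 149/4250 ≈ 3.5059%

step 1 [0.5y] bond c/2=1/50: DF=(99501/100000 − 1/50·(0))/(1+1/50) = 1951/2000 ≈ 0.975500
step 2 [1y] swap r/2=194/6391: DF=(1 − 194/6391·(0.975500))/(1+194/6391) = 4709/5000 ≈ 0.941800
step 3 [1.5y] bond c/2=1/32: DF=(82137/80000 − 1/32·(0.975500+0.941800))/(1+1/32) = 15/16 ≈ 0.937500
step 4 [2y] swap r/2=709/37839: DF=(1 − 709/37839·(0.975500+0.941800+0.937500))/(1+709/37839) = 9291/10000 ≈ 0.929100
step 5 [2.5y] swap r/2=1202/46637: DF=(1 − 1202/46637·(0.975500+0.941800+0.937500+0.929100))/(1+1202/46637) = 4399/5000 ≈ 0.879800
step 6 [3y] bond c/2=1/50: DF=(30509/31250 − 1/50·(0.975500+0.941800+0.937500+0.929100+0.879800))/(1+1/50) = 8657/10000 ≈ 0.865700
step 7 [3.5y] bond c/2=7/400: DF=(1923279/2000000 − 7/400·(0.975500+0.941800+0.937500+0.929100+0.879800+0.865700))/(1+7/400) = 17/20 ≈ 0.850000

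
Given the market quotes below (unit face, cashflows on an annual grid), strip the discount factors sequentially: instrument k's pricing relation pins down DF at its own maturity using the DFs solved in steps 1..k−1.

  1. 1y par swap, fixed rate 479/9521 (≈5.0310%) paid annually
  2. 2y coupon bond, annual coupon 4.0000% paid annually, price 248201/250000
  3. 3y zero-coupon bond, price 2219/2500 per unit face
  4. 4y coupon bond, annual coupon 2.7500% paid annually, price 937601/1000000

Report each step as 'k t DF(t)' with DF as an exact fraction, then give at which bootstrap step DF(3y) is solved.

step 1 [1y] swap r/1=479/9521: DF=(1 − 479/9521·(0))/(1+479/9521) = 9521/10000 ≈ 0.952100
step 2 [2y] bond c/1=1/25: DF=(248201/250000 − 1/25·(0.952100))/(1+1/25) = 459/500 ≈ 0.918000
step 3 [3y] zero: DF = P = 2219/2500 ≈ 0.887600
step 4 [4y] bond c/1=11/400: DF=(937601/1000000 − 11/400·(0.952100+0.918000+0.887600))/(1+11/400) = 8387/10000 ≈ 0.838700

1 1 9521/10000
2 2 459/500
3 3 2219/2500
4 4 8387/10000
DF(3y) is solved at step 3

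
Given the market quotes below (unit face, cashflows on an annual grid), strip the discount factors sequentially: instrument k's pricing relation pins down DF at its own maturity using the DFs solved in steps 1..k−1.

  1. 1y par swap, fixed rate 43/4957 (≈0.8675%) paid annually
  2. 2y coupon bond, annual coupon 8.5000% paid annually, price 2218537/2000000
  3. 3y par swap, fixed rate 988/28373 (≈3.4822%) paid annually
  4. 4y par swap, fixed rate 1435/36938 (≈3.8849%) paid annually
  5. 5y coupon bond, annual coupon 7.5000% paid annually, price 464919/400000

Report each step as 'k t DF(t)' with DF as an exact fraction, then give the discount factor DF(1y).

1 1 4957/5000
2 2 9447/10000
3 3 2253/2500
4 4 1713/2000
5 5 1647/2000
DF(1y) = 4957/5000 ≈ 0.991400

step 1 [1y] swap r/1=43/4957: DF=(1 − 43/4957·(0))/(1+43/4957) = 4957/5000 ≈ 0.991400
step 2 [2y] bond c/1=17/200: DF=(2218537/2000000 − 17/200·(0.991400))/(1+17/200) = 9447/10000 ≈ 0.944700
step 3 [3y] swap r/1=988/28373: DF=(1 − 988/28373·(0.991400+0.944700))/(1+988/28373) = 2253/2500 ≈ 0.901200
step 4 [4y] swap r/1=1435/36938: DF=(1 − 1435/36938·(0.991400+0.944700+0.901200))/(1+1435/36938) = 1713/2000 ≈ 0.856500
step 5 [5y] bond c/1=3/40: DF=(464919/400000 − 3/40·(0.991400+0.944700+0.901200+0.856500))/(1+3/40) = 1647/2000 ≈ 0.823500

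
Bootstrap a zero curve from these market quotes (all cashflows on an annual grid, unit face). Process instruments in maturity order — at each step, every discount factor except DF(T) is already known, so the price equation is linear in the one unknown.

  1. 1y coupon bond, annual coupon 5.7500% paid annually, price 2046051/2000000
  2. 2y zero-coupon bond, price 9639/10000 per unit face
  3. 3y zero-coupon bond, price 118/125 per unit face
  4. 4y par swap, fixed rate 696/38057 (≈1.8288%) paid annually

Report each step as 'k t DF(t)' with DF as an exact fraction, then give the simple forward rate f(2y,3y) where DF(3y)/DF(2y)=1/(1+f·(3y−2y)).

1 1 4837/5000
2 2 9639/10000
3 3 118/125
4 4 1163/1250
f(2y,3y) = ((9639/10000)/(118/125) − 1)/(1) = 199/9440 ≈ 2.1081%

step 1 [1y] bond c/1=23/400: DF=(2046051/2000000 − 23/400·(0))/(1+23/400) = 4837/5000 ≈ 0.967400
step 2 [2y] zero: DF = P = 9639/10000 ≈ 0.963900
step 3 [3y] zero: DF = P = 118/125 ≈ 0.944000
step 4 [4y] swap r/1=696/38057: DF=(1 − 696/38057·(0.967400+0.963900+0.944000))/(1+696/38057) = 1163/1250 ≈ 0.930400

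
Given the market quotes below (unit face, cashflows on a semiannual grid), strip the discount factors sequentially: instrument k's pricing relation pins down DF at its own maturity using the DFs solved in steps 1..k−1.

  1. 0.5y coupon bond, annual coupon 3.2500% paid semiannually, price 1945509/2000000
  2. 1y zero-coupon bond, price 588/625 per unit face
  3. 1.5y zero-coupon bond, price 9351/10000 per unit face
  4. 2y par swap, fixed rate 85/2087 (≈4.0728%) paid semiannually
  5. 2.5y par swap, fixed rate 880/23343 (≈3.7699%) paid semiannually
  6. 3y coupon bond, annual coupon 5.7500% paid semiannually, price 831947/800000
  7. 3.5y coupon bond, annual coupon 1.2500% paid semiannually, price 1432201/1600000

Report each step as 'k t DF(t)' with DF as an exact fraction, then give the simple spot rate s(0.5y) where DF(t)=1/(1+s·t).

step 1 [0.5y] bond c/2=13/800: DF=(1945509/2000000 − 13/800·(0))/(1+13/800) = 2393/2500 ≈ 0.957200
step 2 [1y] zero: DF = P = 588/625 ≈ 0.940800
step 3 [1.5y] zero: DF = P = 9351/10000 ≈ 0.935100
step 4 [2y] swap r/2=85/4174: DF=(1 − 85/4174·(0.957200+0.940800+0.935100))/(1+85/4174) = 1847/2000 ≈ 0.923500
step 5 [2.5y] swap r/2=440/23343: DF=(1 − 440/23343·(0.957200+0.940800+0.935100+0.923500))/(1+440/23343) = 114/125 ≈ 0.912000
step 6 [3y] bond c/2=23/800: DF=(831947/800000 − 23/800·(0.957200+0.940800+0.935100+0.923500+0.912000))/(1+23/800) = 2201/2500 ≈ 0.880400
step 7 [3.5y] bond c/2=1/160: DF=(1432201/1600000 − 1/160·(0.957200+0.940800+0.935100+0.923500+0.912000+0.880400))/(1+1/160) = 8551/10000 ≈ 0.855100

1 1/2 2393/2500
2 1 588/625
3 3/2 9351/10000
4 2 1847/2000
5 5/2 114/125
6 3 2201/2500
7 7/2 8551/10000
s(0.5y) = (1/(2393/2500) − 1)/(1/2) = 214/2393 ≈ 8.9427%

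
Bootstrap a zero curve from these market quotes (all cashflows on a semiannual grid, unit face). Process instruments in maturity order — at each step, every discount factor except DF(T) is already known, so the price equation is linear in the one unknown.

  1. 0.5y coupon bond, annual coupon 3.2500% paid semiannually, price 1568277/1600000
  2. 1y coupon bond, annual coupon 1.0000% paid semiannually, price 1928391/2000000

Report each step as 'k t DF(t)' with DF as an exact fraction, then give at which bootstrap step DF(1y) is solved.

1 1/2 1929/2000
2 1 4773/5000
DF(1y) is solved at step 2

step 1 [0.5y] bond c/2=13/800: DF=(1568277/1600000 − 13/800·(0))/(1+13/800) = 1929/2000 ≈ 0.964500
step 2 [1y] bond c/2=1/200: DF=(1928391/2000000 − 1/200·(0.964500))/(1+1/200) = 4773/5000 ≈ 0.954600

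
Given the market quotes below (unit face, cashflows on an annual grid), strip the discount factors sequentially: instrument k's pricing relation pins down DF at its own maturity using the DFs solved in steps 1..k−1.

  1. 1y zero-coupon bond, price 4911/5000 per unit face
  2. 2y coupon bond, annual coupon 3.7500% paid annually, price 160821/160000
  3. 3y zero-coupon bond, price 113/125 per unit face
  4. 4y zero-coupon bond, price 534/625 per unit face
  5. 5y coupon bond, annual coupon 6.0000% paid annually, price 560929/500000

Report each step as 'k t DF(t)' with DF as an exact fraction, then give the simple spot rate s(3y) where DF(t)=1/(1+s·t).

step 1 [1y] zero: DF = P = 4911/5000 ≈ 0.982200
step 2 [2y] bond c/1=3/80: DF=(160821/160000 − 3/80·(0.982200))/(1+3/80) = 9333/10000 ≈ 0.933300
step 3 [3y] zero: DF = P = 113/125 ≈ 0.904000
step 4 [4y] zero: DF = P = 534/625 ≈ 0.854400
step 5 [5y] bond c/1=3/50: DF=(560929/500000 − 3/50·(0.982200+0.933300+0.904000+0.854400))/(1+3/50) = 1063/1250 ≈ 0.850400

1 1 4911/5000
2 2 9333/10000
3 3 113/125
4 4 534/625
5 5 1063/1250
s(3y) = (1/(113/125) − 1)/(3) = 4/113 ≈ 3.5398%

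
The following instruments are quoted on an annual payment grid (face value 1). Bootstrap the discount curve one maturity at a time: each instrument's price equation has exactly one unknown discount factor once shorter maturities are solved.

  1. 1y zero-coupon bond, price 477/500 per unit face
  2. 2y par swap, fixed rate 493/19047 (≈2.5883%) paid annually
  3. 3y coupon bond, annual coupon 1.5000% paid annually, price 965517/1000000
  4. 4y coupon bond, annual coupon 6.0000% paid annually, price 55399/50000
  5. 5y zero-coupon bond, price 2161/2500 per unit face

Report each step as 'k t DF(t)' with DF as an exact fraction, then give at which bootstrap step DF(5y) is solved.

step 1 [1y] zero: DF = P = 477/500 ≈ 0.954000
step 2 [2y] swap r/1=493/19047: DF=(1 − 493/19047·(0.954000))/(1+493/19047) = 9507/10000 ≈ 0.950700
step 3 [3y] bond c/1=3/200: DF=(965517/1000000 − 3/200·(0.954000+0.950700))/(1+3/200) = 9231/10000 ≈ 0.923100
step 4 [4y] bond c/1=3/50: DF=(55399/50000 − 3/50·(0.954000+0.950700+0.923100))/(1+3/50) = 2213/2500 ≈ 0.885200
step 5 [5y] zero: DF = P = 2161/2500 ≈ 0.864400

1 1 477/500
2 2 9507/10000
3 3 9231/10000
4 4 2213/2500
5 5 2161/2500
DF(5y) is solved at step 5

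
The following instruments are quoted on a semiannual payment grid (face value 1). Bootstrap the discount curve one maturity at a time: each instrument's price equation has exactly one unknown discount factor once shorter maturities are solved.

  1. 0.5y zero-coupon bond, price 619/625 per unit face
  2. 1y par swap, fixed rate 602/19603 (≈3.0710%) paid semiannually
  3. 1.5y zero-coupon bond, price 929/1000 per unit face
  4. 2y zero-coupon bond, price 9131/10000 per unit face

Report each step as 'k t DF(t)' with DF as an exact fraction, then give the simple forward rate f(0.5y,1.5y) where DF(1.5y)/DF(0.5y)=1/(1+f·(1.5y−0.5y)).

step 1 [0.5y] zero: DF = P = 619/625 ≈ 0.990400
step 2 [1y] swap r/2=301/19603: DF=(1 − 301/19603·(0.990400))/(1+301/19603) = 9699/10000 ≈ 0.969900
step 3 [1.5y] zero: DF = P = 929/1000 ≈ 0.929000
step 4 [2y] zero: DF = P = 9131/10000 ≈ 0.913100

1 1/2 619/625
2 1 9699/10000
3 3/2 929/1000
4 2 9131/10000
f(0.5y,1.5y) = ((619/625)/(929/1000) − 1)/(1) = 307/4645 ≈ 6.6093%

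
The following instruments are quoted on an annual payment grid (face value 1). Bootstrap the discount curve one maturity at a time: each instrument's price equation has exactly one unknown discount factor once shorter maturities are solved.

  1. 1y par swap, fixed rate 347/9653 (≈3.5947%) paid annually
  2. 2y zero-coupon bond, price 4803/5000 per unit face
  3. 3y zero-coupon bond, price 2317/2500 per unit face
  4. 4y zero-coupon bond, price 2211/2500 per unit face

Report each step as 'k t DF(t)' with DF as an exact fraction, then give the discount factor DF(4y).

1 1 9653/10000
2 2 4803/5000
3 3 2317/2500
4 4 2211/2500
DF(4y) = 2211/2500 ≈ 0.884400

step 1 [1y] swap r/1=347/9653: DF=(1 − 347/9653·(0))/(1+347/9653) = 9653/10000 ≈ 0.965300
step 2 [2y] zero: DF = P = 4803/5000 ≈ 0.960600
step 3 [3y] zero: DF = P = 2317/2500 ≈ 0.926800
step 4 [4y] zero: DF = P = 2211/2500 ≈ 0.884400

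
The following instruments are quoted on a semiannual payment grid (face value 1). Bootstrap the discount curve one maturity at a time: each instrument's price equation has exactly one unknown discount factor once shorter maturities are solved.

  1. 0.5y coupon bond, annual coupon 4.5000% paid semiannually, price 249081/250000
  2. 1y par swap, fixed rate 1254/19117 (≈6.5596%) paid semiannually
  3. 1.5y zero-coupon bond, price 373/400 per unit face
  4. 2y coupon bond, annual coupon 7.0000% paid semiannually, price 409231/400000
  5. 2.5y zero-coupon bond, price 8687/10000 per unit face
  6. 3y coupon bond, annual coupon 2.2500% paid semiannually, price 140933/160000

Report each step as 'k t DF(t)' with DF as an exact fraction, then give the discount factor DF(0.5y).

step 1 [0.5y] bond c/2=9/400: DF=(249081/250000 − 9/400·(0))/(1+9/400) = 609/625 ≈ 0.974400
step 2 [1y] swap r/2=627/19117: DF=(1 − 627/19117·(0.974400))/(1+627/19117) = 9373/10000 ≈ 0.937300
step 3 [1.5y] zero: DF = P = 373/400 ≈ 0.932500
step 4 [2y] bond c/2=7/200: DF=(409231/400000 − 7/200·(0.974400+0.937300+0.932500))/(1+7/200) = 8923/10000 ≈ 0.892300
step 5 [2.5y] zero: DF = P = 8687/10000 ≈ 0.868700
step 6 [3y] bond c/2=9/800: DF=(140933/160000 − 9/800·(0.974400+0.937300+0.932500+0.892300+0.868700))/(1+9/800) = 4099/5000 ≈ 0.819800

1 1/2 609/625
2 1 9373/10000
3 3/2 373/400
4 2 8923/10000
5 5/2 8687/10000
6 3 4099/5000
DF(0.5y) = 609/625 ≈ 0.974400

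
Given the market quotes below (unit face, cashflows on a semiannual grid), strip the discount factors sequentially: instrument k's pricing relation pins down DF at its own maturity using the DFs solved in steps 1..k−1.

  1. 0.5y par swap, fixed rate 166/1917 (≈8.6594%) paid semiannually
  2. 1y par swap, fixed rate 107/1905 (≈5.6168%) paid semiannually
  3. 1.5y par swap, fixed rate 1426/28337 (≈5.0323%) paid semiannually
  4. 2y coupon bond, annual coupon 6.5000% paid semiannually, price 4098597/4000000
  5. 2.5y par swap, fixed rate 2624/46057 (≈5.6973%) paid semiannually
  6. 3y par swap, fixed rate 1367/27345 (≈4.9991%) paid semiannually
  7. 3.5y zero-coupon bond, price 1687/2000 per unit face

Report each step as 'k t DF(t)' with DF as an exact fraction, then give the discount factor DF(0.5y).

1 1/2 1917/2000
2 1 1893/2000
3 3/2 9287/10000
4 2 1129/1250
5 5/2 543/625
6 3 8633/10000
7 7/2 1687/2000
DF(0.5y) = 1917/2000 ≈ 0.958500

step 1 [0.5y] swap r/2=83/1917: DF=(1 − 83/1917·(0))/(1+83/1917) = 1917/2000 ≈ 0.958500
step 2 [1y] swap r/2=107/3810: DF=(1 − 107/3810·(0.958500))/(1+107/3810) = 1893/2000 ≈ 0.946500
step 3 [1.5y] swap r/2=713/28337: DF=(1 − 713/28337·(0.958500+0.946500))/(1+713/28337) = 9287/10000 ≈ 0.928700
step 4 [2y] bond c/2=13/400: DF=(4098597/4000000 − 13/400·(0.958500+0.946500+0.928700))/(1+13/400) = 1129/1250 ≈ 0.903200
step 5 [2.5y] swap r/2=1312/46057: DF=(1 − 1312/46057·(0.958500+0.946500+0.928700+0.903200))/(1+1312/46057) = 543/625 ≈ 0.868800
step 6 [3y] swap r/2=1367/54690: DF=(1 − 1367/54690·(0.958500+0.946500+0.928700+0.903200+0.868800))/(1+1367/54690) = 8633/10000 ≈ 0.863300
step 7 [3.5y] zero: DF = P = 1687/2000 ≈ 0.843500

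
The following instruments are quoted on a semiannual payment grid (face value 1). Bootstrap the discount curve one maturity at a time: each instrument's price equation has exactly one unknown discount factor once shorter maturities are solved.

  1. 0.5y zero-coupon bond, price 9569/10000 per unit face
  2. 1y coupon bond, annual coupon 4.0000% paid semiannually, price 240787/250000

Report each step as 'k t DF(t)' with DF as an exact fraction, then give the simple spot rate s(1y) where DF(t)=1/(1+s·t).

step 1 [0.5y] zero: DF = P = 9569/10000 ≈ 0.956900
step 2 [1y] bond c/2=1/50: DF=(240787/250000 − 1/50·(0.956900))/(1+1/50) = 1851/2000 ≈ 0.925500

1 1/2 9569/10000
2 1 1851/2000
s(1y) = (1/(1851/2000) − 1)/(1) = 149/1851 ≈ 8.0497%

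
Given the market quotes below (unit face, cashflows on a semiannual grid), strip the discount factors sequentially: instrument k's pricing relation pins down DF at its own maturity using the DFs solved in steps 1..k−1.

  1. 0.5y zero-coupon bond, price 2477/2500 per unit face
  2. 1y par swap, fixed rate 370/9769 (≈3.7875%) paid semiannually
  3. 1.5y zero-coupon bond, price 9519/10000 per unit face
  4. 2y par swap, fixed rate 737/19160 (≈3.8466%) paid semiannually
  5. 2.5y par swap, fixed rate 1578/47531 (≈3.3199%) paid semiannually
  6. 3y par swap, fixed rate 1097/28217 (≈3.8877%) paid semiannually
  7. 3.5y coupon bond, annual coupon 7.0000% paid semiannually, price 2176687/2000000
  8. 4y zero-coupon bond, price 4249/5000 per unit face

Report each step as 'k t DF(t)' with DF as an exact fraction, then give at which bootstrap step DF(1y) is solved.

step 1 [0.5y] zero: DF = P = 2477/2500 ≈ 0.990800
step 2 [1y] swap r/2=185/9769: DF=(1 − 185/9769·(0.990800))/(1+185/9769) = 963/1000 ≈ 0.963000
step 3 [1.5y] zero: DF = P = 9519/10000 ≈ 0.951900
step 4 [2y] swap r/2=737/38320: DF=(1 − 737/38320·(0.990800+0.963000+0.951900))/(1+737/38320) = 9263/10000 ≈ 0.926300
step 5 [2.5y] swap r/2=789/47531: DF=(1 − 789/47531·(0.990800+0.963000+0.951900+0.926300))/(1+789/47531) = 9211/10000 ≈ 0.921100
step 6 [3y] swap r/2=1097/56434: DF=(1 − 1097/56434·(0.990800+0.963000+0.951900+0.926300+0.921100))/(1+1097/56434) = 8903/10000 ≈ 0.890300
step 7 [3.5y] bond c/2=7/200: DF=(2176687/2000000 − 7/200·(0.990800+0.963000+0.951900+0.926300+0.921100+0.890300))/(1+7/200) = 8607/10000 ≈ 0.860700
step 8 [4y] zero: DF = P = 4249/5000 ≈ 0.849800

1 1/2 2477/2500
2 1 963/1000
3 3/2 9519/10000
4 2 9263/10000
5 5/2 9211/10000
6 3 8903/10000
7 7/2 8607/10000
8 4 4249/5000
DF(1y) is solved at step 2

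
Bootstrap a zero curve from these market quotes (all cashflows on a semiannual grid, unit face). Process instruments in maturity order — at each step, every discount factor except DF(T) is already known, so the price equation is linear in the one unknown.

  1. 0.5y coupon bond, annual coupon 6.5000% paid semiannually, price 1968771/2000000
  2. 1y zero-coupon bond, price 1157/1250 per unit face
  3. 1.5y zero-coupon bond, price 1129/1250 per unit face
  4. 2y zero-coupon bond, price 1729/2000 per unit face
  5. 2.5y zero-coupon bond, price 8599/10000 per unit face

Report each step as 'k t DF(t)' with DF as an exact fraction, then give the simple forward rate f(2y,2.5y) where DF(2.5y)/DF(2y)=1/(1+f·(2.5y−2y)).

step 1 [0.5y] bond c/2=13/400: DF=(1968771/2000000 − 13/400·(0))/(1+13/400) = 4767/5000 ≈ 0.953400
step 2 [1y] zero: DF = P = 1157/1250 ≈ 0.925600
step 3 [1.5y] zero: DF = P = 1129/1250 ≈ 0.903200
step 4 [2y] zero: DF = P = 1729/2000 ≈ 0.864500
step 5 [2.5y] zero: DF = P = 8599/10000 ≈ 0.859900

1 1/2 4767/5000
2 1 1157/1250
3 3/2 1129/1250
4 2 1729/2000
5 5/2 8599/10000
f(2y,2.5y) = ((1729/2000)/(8599/10000) − 1)/(1/2) = 92/8599 ≈ 1.0699%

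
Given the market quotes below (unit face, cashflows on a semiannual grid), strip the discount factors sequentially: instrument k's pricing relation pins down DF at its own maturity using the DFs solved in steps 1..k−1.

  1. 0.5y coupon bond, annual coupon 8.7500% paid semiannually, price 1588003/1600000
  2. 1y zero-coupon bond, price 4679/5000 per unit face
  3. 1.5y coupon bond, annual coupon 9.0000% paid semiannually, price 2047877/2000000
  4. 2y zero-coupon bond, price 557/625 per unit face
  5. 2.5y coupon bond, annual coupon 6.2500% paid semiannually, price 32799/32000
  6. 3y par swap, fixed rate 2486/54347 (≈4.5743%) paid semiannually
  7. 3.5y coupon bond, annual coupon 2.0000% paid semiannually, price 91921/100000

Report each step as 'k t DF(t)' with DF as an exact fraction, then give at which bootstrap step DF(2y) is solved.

step 1 [0.5y] bond c/2=7/160: DF=(1588003/1600000 − 7/160·(0))/(1+7/160) = 9509/10000 ≈ 0.950900
step 2 [1y] zero: DF = P = 4679/5000 ≈ 0.935800
step 3 [1.5y] bond c/2=9/200: DF=(2047877/2000000 − 9/200·(0.950900+0.935800))/(1+9/200) = 4493/5000 ≈ 0.898600
step 4 [2y] zero: DF = P = 557/625 ≈ 0.891200
step 5 [2.5y] bond c/2=1/32: DF=(32799/32000 − 1/32·(0.950900+0.935800+0.898600+0.891200))/(1+1/32) = 353/400 ≈ 0.882500
step 6 [3y] swap r/2=1243/54347: DF=(1 − 1243/54347·(0.950900+0.935800+0.898600+0.891200+0.882500))/(1+1243/54347) = 8757/10000 ≈ 0.875700
step 7 [3.5y] bond c/2=1/100: DF=(91921/100000 − 1/100·(0.950900+0.935800+0.898600+0.891200+0.882500+0.875700))/(1+1/100) = 8563/10000 ≈ 0.856300

1 1/2 9509/10000
2 1 4679/5000
3 3/2 4493/5000
4 2 557/625
5 5/2 353/400
6 3 8757/10000
7 7/2 8563/10000
DF(2y) is solved at step 4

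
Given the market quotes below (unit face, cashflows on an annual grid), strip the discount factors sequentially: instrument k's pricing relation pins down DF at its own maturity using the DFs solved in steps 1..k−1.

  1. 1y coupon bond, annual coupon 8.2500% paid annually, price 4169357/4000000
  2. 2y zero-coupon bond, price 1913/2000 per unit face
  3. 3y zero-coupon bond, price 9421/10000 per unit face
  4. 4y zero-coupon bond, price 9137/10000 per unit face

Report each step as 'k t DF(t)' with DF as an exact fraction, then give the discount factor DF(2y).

step 1 [1y] bond c/1=33/400: DF=(4169357/4000000 − 33/400·(0))/(1+33/400) = 9629/10000 ≈ 0.962900
step 2 [2y] zero: DF = P = 1913/2000 ≈ 0.956500
step 3 [3y] zero: DF = P = 9421/10000 ≈ 0.942100
step 4 [4y] zero: DF = P = 9137/10000 ≈ 0.913700

1 1 9629/10000
2 2 1913/2000
3 3 9421/10000
4 4 9137/10000
DF(2y) = 1913/2000 ≈ 0.956500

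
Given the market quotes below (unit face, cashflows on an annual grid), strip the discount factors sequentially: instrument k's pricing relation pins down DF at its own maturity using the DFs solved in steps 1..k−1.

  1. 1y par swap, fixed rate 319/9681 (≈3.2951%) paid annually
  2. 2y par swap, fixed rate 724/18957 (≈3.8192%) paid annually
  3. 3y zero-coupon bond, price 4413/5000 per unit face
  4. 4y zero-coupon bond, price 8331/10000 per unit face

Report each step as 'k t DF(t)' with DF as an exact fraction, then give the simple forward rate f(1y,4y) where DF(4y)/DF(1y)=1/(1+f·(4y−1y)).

step 1 [1y] swap r/1=319/9681: DF=(1 − 319/9681·(0))/(1+319/9681) = 9681/10000 ≈ 0.968100
step 2 [2y] swap r/1=724/18957: DF=(1 − 724/18957·(0.968100))/(1+724/18957) = 2319/2500 ≈ 0.927600
step 3 [3y] zero: DF = P = 4413/5000 ≈ 0.882600
step 4 [4y] zero: DF = P = 8331/10000 ≈ 0.833100

1 1 9681/10000
2 2 2319/2500
3 3 4413/5000
4 4 8331/10000
f(1y,4y) = ((9681/10000)/(8331/10000) − 1)/(3) = 150/2777 ≈ 5.4015%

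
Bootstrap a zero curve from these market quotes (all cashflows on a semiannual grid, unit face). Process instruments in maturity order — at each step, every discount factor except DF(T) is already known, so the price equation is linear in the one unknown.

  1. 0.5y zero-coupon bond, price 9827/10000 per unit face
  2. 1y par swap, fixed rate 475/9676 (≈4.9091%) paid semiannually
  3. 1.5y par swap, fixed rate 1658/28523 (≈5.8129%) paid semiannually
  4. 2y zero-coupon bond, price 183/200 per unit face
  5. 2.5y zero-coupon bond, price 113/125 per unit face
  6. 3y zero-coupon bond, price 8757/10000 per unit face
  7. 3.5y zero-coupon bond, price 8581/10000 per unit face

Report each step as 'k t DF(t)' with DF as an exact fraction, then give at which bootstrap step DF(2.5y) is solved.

1 1/2 9827/10000
2 1 381/400
3 3/2 9171/10000
4 2 183/200
5 5/2 113/125
6 3 8757/10000
7 7/2 8581/10000
DF(2.5y) is solved at step 5

step 1 [0.5y] zero: DF = P = 9827/10000 ≈ 0.982700
step 2 [1y] swap r/2=475/19352: DF=(1 − 475/19352·(0.982700))/(1+475/19352) = 381/400 ≈ 0.952500
step 3 [1.5y] swap r/2=829/28523: DF=(1 − 829/28523·(0.982700+0.952500))/(1+829/28523) = 9171/10000 ≈ 0.917100
step 4 [2y] zero: DF = P = 183/200 ≈ 0.915000
step 5 [2.5y] zero: DF = P = 113/125 ≈ 0.904000
step 6 [3y] zero: DF = P = 8757/10000 ≈ 0.875700
step 7 [3.5y] zero: DF = P = 8581/10000 ≈ 0.858100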